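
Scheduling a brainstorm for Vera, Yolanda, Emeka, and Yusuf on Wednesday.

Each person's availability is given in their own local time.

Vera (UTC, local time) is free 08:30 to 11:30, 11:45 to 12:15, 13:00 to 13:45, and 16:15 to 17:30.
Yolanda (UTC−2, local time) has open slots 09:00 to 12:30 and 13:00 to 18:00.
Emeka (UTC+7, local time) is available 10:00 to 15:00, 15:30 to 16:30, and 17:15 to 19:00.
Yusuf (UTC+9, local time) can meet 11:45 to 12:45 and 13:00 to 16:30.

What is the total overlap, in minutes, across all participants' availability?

0 minutes

Vera → UTC: 08:30–11:30, 11:45–12:15, 13:00–13:45, 16:15–17:30.
Yolanda → UTC: 11:00–14:30, 15:00–20:00.
Emeka → UTC: 03:00–08:00, 08:30–09:30, 10:15–12:00.
Yusuf → UTC: 02:45–03:45, 04:00–07:30.
Vera ∩ Yolanda: 11:00–11:30, 11:45–12:15, 13:00–13:45, 16:15–17:30.
Vera ∩ Yolanda ∩ Emeka: 11:00–11:30, 11:45–12:00.
Vera ∩ Yolanda ∩ Emeka ∩ Yusuf: (none).
Total common minutes: 0.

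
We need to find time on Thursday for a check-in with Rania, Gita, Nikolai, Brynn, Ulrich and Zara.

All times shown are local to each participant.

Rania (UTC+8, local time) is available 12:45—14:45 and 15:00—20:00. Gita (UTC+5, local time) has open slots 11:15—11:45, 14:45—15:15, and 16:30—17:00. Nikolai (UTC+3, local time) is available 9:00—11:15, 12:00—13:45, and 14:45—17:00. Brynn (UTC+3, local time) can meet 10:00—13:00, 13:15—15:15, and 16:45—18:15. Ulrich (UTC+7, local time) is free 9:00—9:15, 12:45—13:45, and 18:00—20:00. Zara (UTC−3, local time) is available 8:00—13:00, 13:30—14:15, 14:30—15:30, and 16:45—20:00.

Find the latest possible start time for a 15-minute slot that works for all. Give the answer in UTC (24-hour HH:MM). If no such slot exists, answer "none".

Rania → UTC: 04:45–06:45, 07:00–12:00.
Gita → UTC: 06:15–06:45, 09:45–10:15, 11:30–12:00.
Nikolai → UTC: 06:00–08:15, 09:00–10:45, 11:45–14:00.
Brynn → UTC: 07:00–10:00, 10:15–12:15, 13:45–15:15.
Ulrich → UTC: 02:00–02:15, 05:45–06:45, 11:00–13:00.
Zara → UTC: 11:00–16:00, 16:30–17:15, 17:30–18:30, 19:45–23:00.
Rania ∩ Gita: 06:15–06:45, 09:45–10:15, 11:30–12:00.
Rania ∩ Gita ∩ Nikolai: 06:15–06:45, 09:45–10:15, 11:45–12:00.
Rania ∩ Gita ∩ Nikolai ∩ Brynn: 09:45–10:00, 11:45–12:00.
Rania ∩ Gita ∩ Nikolai ∩ Brynn ∩ Ulrich: 11:45–12:00.
Rania ∩ Gita ∩ Nikolai ∩ Brynn ∩ Ulrich ∩ Zara: 11:45–12:00.
Windows ≥ 15 min: 11:45–12:00.
Latest start in the last window 11:45–12:00 is 12:00 − 15 min = 11:45.

11:45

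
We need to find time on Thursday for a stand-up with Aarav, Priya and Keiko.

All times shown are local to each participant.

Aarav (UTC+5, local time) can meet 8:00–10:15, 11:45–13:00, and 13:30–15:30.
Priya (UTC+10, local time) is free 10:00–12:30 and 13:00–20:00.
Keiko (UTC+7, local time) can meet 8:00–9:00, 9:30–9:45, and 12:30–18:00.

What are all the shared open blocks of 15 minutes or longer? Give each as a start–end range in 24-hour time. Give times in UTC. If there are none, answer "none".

Aarav → UTC: 03:00–05:15, 06:45–08:00, 08:30–10:30.
Priya → UTC: 00:00–02:30, 03:00–10:00.
Keiko → UTC: 01:00–02:00, 02:30–02:45, 05:30–11:00.
Aarav ∩ Priya: 03:00–05:15, 06:45–08:00, 08:30–10:00.
Aarav ∩ Priya ∩ Keiko: 06:45–08:00, 08:30–10:00.
Windows ≥ 15 min: 06:45–08:00, 08:30–10:00.

06:45–08:00, 08:30–10:00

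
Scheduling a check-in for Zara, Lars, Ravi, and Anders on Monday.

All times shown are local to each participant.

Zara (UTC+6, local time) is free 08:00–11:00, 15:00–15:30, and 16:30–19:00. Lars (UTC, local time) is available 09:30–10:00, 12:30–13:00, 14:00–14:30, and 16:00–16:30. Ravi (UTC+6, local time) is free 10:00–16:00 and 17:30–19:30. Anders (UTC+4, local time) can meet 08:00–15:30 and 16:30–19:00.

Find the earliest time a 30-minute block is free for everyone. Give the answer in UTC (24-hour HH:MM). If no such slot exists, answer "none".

Zara → UTC: 02:00–05:00, 09:00–09:30, 10:30–13:00.
Lars → UTC: 09:30–10:00, 12:30–13:00, 14:00–14:30, 16:00–16:30.
Ravi → UTC: 04:00–10:00, 11:30–13:30.
Anders → UTC: 04:00–11:30, 12:30–15:00.
Zara ∩ Lars: 12:30–13:00.
Zara ∩ Lars ∩ Ravi: 12:30–13:00.
Zara ∩ Lars ∩ Ravi ∩ Anders: 12:30–13:00.
Windows ≥ 30 min: 12:30–13:00.
Earliest such window starts at 12:30.

12:30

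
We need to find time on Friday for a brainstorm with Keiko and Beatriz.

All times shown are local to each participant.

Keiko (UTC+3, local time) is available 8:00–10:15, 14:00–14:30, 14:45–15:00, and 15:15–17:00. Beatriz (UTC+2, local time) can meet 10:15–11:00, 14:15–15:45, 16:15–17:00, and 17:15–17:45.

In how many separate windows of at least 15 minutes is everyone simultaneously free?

Keiko → UTC: 05:00–07:15, 11:00–11:30, 11:45–12:00, 12:15–14:00.
Beatriz → UTC: 08:15–09:00, 12:15–13:45, 14:15–15:00, 15:15–15:45.
Keiko ∩ Beatriz: 12:15–13:45.
Windows ≥ 15 min: 12:15–13:45.
That's 1 window.

1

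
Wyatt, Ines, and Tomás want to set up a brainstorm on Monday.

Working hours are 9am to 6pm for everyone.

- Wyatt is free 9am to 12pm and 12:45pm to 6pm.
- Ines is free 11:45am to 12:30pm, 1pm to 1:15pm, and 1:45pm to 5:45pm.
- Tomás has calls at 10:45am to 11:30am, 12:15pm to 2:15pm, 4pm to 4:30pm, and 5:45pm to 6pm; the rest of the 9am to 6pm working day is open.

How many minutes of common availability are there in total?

Tomás free within 09:00–18:00: 09:00–10:45, 11:30–12:15, 14:15–16:00, 16:30–17:45.
Wyatt ∩ Ines: 11:45–12:00, 13:00–13:15, 13:45–17:45.
Wyatt ∩ Ines ∩ Tomás: 11:45–12:00, 14:15–16:00, 16:30–17:45.
Total common minutes: 15 + 105 + 75 = 195.

195 minutes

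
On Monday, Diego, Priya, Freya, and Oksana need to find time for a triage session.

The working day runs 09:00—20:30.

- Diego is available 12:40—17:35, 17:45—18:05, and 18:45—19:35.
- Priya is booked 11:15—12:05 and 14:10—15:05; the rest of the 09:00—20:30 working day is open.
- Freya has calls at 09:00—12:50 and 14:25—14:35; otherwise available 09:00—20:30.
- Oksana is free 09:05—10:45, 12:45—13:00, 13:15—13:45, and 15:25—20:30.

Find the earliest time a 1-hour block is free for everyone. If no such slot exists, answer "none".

Priya free within 09:00–20:30: 09:00–11:15, 12:05–14:10, 15:05–20:30.
Freya free within 09:00–20:30: 12:50–14:25, 14:35–20:30.
Diego ∩ Priya: 12:40–14:10, 15:05–17:35, 17:45–18:05, 18:45–19:35.
Diego ∩ Priya ∩ Freya: 12:50–14:10, 15:05–17:35, 17:45–18:05, 18:45–19:35.
Diego ∩ Priya ∩ Freya ∩ Oksana: 12:50–13:00, 13:15–13:45, 15:25–17:35, 17:45–18:05, 18:45–19:35.
Windows ≥ 60 min: 15:25–17:35.
Earliest such window starts at 15:25.

15:25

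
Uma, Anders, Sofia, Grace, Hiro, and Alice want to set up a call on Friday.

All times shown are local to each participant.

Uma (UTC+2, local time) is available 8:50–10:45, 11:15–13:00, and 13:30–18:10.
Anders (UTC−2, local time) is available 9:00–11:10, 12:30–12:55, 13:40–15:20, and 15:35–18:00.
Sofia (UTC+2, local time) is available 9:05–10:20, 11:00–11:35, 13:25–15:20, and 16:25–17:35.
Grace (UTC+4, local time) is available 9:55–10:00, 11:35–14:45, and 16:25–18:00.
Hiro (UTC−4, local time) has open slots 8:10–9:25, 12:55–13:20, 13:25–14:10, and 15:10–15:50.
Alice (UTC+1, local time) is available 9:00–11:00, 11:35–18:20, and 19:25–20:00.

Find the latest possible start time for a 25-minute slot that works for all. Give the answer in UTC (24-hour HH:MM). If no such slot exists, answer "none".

12:45

Uma → UTC: 06:50–08:45, 09:15–11:00, 11:30–16:10.
Anders → UTC: 11:00–13:10, 14:30–14:55, 15:40–17:20, 17:35–20:00.
Sofia → UTC: 07:05–08:20, 09:00–09:35, 11:25–13:20, 14:25–15:35.
Grace → UTC: 05:55–06:00, 07:35–10:45, 12:25–14:00.
Hiro → UTC: 12:10–13:25, 16:55–17:20, 17:25–18:10, 19:10–19:50.
Alice → UTC: 08:00–10:00, 10:35–17:20, 18:25–19:00.
Uma ∩ Anders: 11:30–13:10, 14:30–14:55, 15:40–16:10.
Uma ∩ Anders ∩ Sofia: 11:30–13:10, 14:30–14:55.
Uma ∩ Anders ∩ Sofia ∩ Grace: 12:25–13:10.
Uma ∩ Anders ∩ Sofia ∩ Grace ∩ Hiro: 12:25–13:10.
Uma ∩ Anders ∩ Sofia ∩ Grace ∩ Hiro ∩ Alice: 12:25–13:10.
Windows ≥ 25 min: 12:25–13:10.
Latest start in the last window 12:25–13:10 is 13:10 − 25 min = 12:45.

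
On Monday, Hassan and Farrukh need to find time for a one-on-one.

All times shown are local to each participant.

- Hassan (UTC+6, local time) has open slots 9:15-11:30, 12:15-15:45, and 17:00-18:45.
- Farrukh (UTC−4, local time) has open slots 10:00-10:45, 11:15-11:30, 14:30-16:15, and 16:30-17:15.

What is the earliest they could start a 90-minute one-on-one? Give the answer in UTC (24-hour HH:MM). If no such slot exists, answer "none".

none

Hassan → UTC: 03:15–05:30, 06:15–09:45, 11:00–12:45.
Farrukh → UTC: 14:00–14:45, 15:15–15:30, 18:30–20:15, 20:30–21:15.
Hassan ∩ Farrukh: (none).
Windows ≥ 90 min: (none).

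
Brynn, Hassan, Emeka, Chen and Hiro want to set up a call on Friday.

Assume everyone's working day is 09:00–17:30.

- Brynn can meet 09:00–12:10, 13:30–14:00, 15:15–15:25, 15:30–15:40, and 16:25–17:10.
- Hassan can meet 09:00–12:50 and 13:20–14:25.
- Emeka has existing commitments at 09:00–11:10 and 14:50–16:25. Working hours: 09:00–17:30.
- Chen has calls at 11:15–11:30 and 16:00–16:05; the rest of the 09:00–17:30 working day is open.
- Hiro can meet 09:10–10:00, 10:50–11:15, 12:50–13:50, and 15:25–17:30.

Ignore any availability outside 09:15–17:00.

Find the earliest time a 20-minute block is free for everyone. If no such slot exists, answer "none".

Emeka free within 09:00–17:30: 11:10–14:50, 16:25–17:30.
Chen free within 09:00–17:30: 09:00–11:15, 11:30–16:00, 16:05–17:30.
Brynn ∩ Hassan: 09:00–12:10, 13:30–14:00.
Brynn ∩ Hassan ∩ Emeka: 11:10–12:10, 13:30–14:00.
Brynn ∩ Hassan ∩ Emeka ∩ Chen: 11:10–11:15, 11:30–12:10, 13:30–14:00.
Brynn ∩ Hassan ∩ Emeka ∩ Chen ∩ Hiro: 11:10–11:15, 13:30–13:50.
Restricted to 09:15–17:00: 11:10–11:15, 13:30–13:50.
Windows ≥ 20 min: 13:30–13:50.
Earliest such window starts at 13:30.

13:30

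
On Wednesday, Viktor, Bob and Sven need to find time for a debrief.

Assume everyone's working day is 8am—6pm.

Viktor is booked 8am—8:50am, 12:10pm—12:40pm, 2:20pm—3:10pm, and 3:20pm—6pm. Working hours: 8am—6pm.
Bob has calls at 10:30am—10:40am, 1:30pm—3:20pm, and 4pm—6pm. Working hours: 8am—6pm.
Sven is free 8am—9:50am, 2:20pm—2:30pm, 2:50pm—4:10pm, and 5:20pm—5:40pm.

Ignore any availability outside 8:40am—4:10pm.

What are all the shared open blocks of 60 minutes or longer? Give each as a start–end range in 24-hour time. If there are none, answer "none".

08:50–09:50

Viktor free within 08:00–18:00: 08:50–12:10, 12:40–14:20, 15:10–15:20.
Bob free within 08:00–18:00: 08:00–10:30, 10:40–13:30, 15:20–16:00.
Viktor ∩ Bob: 08:50–10:30, 10:40–12:10, 12:40–13:30.
Viktor ∩ Bob ∩ Sven: 08:50–09:50.
Restricted to 08:40–16:10: 08:50–09:50.
Windows ≥ 60 min: 08:50–09:50.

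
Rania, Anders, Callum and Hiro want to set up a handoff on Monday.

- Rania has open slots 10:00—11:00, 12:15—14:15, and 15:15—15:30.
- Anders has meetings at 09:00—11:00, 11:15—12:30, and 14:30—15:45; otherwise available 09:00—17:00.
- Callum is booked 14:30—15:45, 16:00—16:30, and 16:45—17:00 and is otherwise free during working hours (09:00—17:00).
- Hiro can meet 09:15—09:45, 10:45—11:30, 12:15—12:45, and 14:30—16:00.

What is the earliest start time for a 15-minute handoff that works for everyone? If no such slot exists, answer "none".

Anders free within 09:00–17:00: 11:00–11:15, 12:30–14:30, 15:45–17:00.
Callum free within 09:00–17:00: 09:00–14:30, 15:45–16:00, 16:30–16:45.
Rania ∩ Anders: 12:30–14:15.
Rania ∩ Anders ∩ Callum: 12:30–14:15.
Rania ∩ Anders ∩ Callum ∩ Hiro: 12:30–12:45.
Windows ≥ 15 min: 12:30–12:45.
Earliest such window starts at 12:30.

12:30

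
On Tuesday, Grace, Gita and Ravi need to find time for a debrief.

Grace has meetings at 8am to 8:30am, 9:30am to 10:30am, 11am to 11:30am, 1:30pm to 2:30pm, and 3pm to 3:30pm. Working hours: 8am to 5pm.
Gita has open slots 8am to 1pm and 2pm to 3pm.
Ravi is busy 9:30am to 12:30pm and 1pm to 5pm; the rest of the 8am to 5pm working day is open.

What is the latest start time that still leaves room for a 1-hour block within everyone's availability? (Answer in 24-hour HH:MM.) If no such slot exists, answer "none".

08:30

Grace free within 08:00–17:00: 08:30–09:30, 10:30–11:00, 11:30–13:30, 14:30–15:00, 15:30–17:00.
Ravi free within 08:00–17:00: 08:00–09:30, 12:30–13:00.
Grace ∩ Gita: 08:30–09:30, 10:30–11:00, 11:30–13:00, 14:30–15:00.
Grace ∩ Gita ∩ Ravi: 08:30–09:30, 12:30–13:00.
Windows ≥ 60 min: 08:30–09:30.
Latest start in the last window 08:30–09:30 is 09:30 − 60 min = 08:30.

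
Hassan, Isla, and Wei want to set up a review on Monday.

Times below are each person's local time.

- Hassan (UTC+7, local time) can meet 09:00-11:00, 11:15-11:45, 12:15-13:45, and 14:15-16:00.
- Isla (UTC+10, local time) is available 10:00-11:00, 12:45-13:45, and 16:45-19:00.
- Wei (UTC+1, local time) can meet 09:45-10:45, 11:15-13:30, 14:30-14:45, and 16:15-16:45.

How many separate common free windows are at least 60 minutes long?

Hassan → UTC: 02:00–04:00, 04:15–04:45, 05:15–06:45, 07:15–09:00.
Isla → UTC: 00:00–01:00, 02:45–03:45, 06:45–09:00.
Wei → UTC: 08:45–09:45, 10:15–12:30, 13:30–13:45, 15:15–15:45.
Hassan ∩ Isla: 02:45–03:45, 07:15–09:00.
Hassan ∩ Isla ∩ Wei: 08:45–09:00.
Windows ≥ 60 min: (none).
That's 0 windows.

0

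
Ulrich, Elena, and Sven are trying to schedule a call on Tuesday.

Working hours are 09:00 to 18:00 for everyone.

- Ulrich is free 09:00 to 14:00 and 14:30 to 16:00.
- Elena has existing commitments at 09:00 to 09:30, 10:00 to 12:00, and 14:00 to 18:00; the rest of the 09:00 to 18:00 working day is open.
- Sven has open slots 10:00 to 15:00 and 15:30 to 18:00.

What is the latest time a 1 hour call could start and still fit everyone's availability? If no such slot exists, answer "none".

Elena free within 09:00–18:00: 09:30–10:00, 12:00–14:00.
Ulrich ∩ Elena: 09:30–10:00, 12:00–14:00.
Ulrich ∩ Elena ∩ Sven: 12:00–14:00.
Windows ≥ 60 min: 12:00–14:00.
Latest start in the last window 12:00–14:00 is 14:00 − 60 min = 13:00.

13:00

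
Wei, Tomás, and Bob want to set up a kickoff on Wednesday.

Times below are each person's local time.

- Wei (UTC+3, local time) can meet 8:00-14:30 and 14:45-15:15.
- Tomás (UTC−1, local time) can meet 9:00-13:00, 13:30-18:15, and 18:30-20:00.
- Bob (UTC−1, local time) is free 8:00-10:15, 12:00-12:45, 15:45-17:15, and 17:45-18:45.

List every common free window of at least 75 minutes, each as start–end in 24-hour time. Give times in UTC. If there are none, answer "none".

Wei → UTC: 05:00–11:30, 11:45–12:15.
Tomás → UTC: 10:00–14:00, 14:30–19:15, 19:30–21:00.
Bob → UTC: 09:00–11:15, 13:00–13:45, 16:45–18:15, 18:45–19:45.
Wei ∩ Tomás: 10:00–11:30, 11:45–12:15.
Wei ∩ Tomás ∩ Bob: 10:00–11:15.
Windows ≥ 75 min: 10:00–11:15.

10:00–11:15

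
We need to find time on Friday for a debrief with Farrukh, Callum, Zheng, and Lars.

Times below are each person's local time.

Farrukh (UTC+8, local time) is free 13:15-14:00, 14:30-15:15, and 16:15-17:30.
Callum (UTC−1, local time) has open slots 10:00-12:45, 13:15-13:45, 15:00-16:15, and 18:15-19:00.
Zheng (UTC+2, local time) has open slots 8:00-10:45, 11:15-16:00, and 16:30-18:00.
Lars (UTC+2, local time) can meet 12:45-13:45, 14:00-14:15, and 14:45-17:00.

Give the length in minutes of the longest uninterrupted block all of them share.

Farrukh → UTC: 05:15–06:00, 06:30–07:15, 08:15–09:30.
Callum → UTC: 11:00–13:45, 14:15–14:45, 16:00–17:15, 19:15–20:00.
Zheng → UTC: 06:00–08:45, 09:15–14:00, 14:30–16:00.
Lars → UTC: 10:45–11:45, 12:00–12:15, 12:45–15:00.
Farrukh ∩ Callum: (none).
Farrukh ∩ Callum ∩ Zheng: (none).
Farrukh ∩ Callum ∩ Zheng ∩ Lars: (none).
No common window.

0 minutes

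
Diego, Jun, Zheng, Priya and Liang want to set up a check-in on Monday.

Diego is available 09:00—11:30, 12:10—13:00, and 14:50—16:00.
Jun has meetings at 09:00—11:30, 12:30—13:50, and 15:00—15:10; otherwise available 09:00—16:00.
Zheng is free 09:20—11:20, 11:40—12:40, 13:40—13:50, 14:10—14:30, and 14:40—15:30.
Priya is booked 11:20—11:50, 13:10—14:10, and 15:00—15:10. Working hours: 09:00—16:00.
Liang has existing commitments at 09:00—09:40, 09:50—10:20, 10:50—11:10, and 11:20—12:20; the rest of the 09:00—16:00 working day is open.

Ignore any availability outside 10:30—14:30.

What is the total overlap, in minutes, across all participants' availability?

10 minutes

Jun free within 09:00–16:00: 11:30–12:30, 13:50–15:00, 15:10–16:00.
Priya free within 09:00–16:00: 09:00–11:20, 11:50–13:10, 14:10–15:00, 15:10–16:00.
Liang free within 09:00–16:00: 09:40–09:50, 10:20–10:50, 11:10–11:20, 12:20–16:00.
Diego ∩ Jun: 12:10–12:30, 14:50–15:00, 15:10–16:00.
Diego ∩ Jun ∩ Zheng: 12:10–12:30, 14:50–15:00, 15:10–15:30.
Diego ∩ Jun ∩ Zheng ∩ Priya: 12:10–12:30, 14:50–15:00, 15:10–15:30.
Diego ∩ Jun ∩ Zheng ∩ Priya ∩ Liang: 12:20–12:30, 14:50–15:00, 15:10–15:30.
Restricted to 10:30–14:30: 12:20–12:30.
Total common minutes: 10.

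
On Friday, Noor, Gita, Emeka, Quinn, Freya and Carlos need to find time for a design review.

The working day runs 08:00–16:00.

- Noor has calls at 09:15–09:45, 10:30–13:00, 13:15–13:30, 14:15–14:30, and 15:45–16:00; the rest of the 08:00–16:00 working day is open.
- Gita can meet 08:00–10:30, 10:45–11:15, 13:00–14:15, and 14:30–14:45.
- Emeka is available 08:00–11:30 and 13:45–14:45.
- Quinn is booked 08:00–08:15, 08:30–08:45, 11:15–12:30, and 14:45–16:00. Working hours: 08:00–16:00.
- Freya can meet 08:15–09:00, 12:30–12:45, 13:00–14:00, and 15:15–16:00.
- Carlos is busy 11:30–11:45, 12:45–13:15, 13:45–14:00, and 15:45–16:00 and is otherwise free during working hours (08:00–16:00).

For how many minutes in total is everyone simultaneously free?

30 minutes

Noor free within 08:00–16:00: 08:00–09:15, 09:45–10:30, 13:00–13:15, 13:30–14:15, 14:30–15:45.
Quinn free within 08:00–16:00: 08:15–08:30, 08:45–11:15, 12:30–14:45.
Carlos free within 08:00–16:00: 08:00–11:30, 11:45–12:45, 13:15–13:45, 14:00–15:45.
Noor ∩ Gita: 08:00–09:15, 09:45–10:30, 13:00–13:15, 13:30–14:15, 14:30–14:45.
Noor ∩ Gita ∩ Emeka: 08:00–09:15, 09:45–10:30, 13:45–14:15, 14:30–14:45.
Noor ∩ Gita ∩ Emeka ∩ Quinn: 08:15–08:30, 08:45–09:15, 09:45–10:30, 13:45–14:15, 14:30–14:45.
Noor ∩ Gita ∩ Emeka ∩ Quinn ∩ Freya: 08:15–08:30, 08:45–09:00, 13:45–14:00.
Noor ∩ Gita ∩ Emeka ∩ Quinn ∩ Freya ∩ Carlos: 08:15–08:30, 08:45–09:00.
Total common minutes: 15 + 15 = 30.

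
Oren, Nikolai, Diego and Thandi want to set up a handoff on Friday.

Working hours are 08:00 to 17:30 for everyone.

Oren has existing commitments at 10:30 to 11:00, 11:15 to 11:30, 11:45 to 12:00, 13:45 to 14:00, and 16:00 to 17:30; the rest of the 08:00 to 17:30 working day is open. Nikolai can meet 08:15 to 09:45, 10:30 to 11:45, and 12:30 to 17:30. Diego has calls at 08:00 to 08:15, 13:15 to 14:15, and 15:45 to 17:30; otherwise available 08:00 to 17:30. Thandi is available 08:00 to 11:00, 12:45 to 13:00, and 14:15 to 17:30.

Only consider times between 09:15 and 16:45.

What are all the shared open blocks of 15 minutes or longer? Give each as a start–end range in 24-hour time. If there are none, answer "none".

Oren free within 08:00–17:30: 08:00–10:30, 11:00–11:15, 11:30–11:45, 12:00–13:45, 14:00–16:00.
Diego free within 08:00–17:30: 08:15–13:15, 14:15–15:45.
Oren ∩ Nikolai: 08:15–09:45, 11:00–11:15, 11:30–11:45, 12:30–13:45, 14:00–16:00.
Oren ∩ Nikolai ∩ Diego: 08:15–09:45, 11:00–11:15, 11:30–11:45, 12:30–13:15, 14:15–15:45.
Oren ∩ Nikolai ∩ Diego ∩ Thandi: 08:15–09:45, 12:45–13:00, 14:15–15:45.
Restricted to 09:15–16:45: 09:15–09:45, 12:45–13:00, 14:15–15:45.
Windows ≥ 15 min: 09:15–09:45, 12:45–13:00, 14:15–15:45.

09:15–09:45, 12:45–13:00, 14:15–15:45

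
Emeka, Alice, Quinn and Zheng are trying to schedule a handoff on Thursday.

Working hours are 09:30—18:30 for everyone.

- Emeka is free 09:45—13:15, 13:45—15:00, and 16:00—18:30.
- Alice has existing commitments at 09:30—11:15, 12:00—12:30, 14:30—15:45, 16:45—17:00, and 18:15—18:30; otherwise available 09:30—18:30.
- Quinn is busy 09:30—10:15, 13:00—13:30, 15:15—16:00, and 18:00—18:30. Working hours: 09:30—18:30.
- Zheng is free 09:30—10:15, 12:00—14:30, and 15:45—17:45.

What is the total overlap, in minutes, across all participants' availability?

165 minutes

Alice free within 09:30–18:30: 11:15–12:00, 12:30–14:30, 15:45–16:45, 17:00–18:15.
Quinn free within 09:30–18:30: 10:15–13:00, 13:30–15:15, 16:00–18:00.
Emeka ∩ Alice: 11:15–12:00, 12:30–13:15, 13:45–14:30, 16:00–16:45, 17:00–18:15.
Emeka ∩ Alice ∩ Quinn: 11:15–12:00, 12:30–13:00, 13:45–14:30, 16:00–16:45, 17:00–18:00.
Emeka ∩ Alice ∩ Quinn ∩ Zheng: 12:30–13:00, 13:45–14:30, 16:00–16:45, 17:00–17:45.
Total common minutes: 30 + 45 + 45 + 45 = 165.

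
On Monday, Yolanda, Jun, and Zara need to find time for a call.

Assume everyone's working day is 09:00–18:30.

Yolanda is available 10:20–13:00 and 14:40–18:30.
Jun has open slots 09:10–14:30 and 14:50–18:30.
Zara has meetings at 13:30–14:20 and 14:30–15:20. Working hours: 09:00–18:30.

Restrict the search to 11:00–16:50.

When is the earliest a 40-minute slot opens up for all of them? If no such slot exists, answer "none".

11:00

Zara free within 09:00–18:30: 09:00–13:30, 14:20–14:30, 15:20–18:30.
Yolanda ∩ Jun: 10:20–13:00, 14:50–18:30.
Yolanda ∩ Jun ∩ Zara: 10:20–13:00, 15:20–18:30.
Restricted to 11:00–16:50: 11:00–13:00, 15:20–16:50.
Windows ≥ 40 min: 11:00–13:00, 15:20–16:50.
Earliest such window starts at 11:00.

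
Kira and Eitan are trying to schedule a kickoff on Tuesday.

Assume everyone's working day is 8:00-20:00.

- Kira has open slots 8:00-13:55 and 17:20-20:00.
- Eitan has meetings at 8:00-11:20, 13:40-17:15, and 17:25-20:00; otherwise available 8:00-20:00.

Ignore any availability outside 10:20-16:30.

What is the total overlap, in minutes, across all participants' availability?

Eitan free within 08:00–20:00: 11:20–13:40, 17:15–17:25.
Kira ∩ Eitan: 11:20–13:40, 17:20–17:25.
Restricted to 10:20–16:30: 11:20–13:40.
Total common minutes: 140.

140 minutes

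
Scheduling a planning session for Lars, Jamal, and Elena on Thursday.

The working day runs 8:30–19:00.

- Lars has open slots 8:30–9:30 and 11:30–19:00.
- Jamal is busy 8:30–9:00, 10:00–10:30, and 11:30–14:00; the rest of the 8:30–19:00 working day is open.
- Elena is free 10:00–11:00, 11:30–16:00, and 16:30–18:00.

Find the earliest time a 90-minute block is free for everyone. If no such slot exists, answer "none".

Jamal free within 08:30–19:00: 09:00–10:00, 10:30–11:30, 14:00–19:00.
Lars ∩ Jamal: 09:00–09:30, 14:00–19:00.
Lars ∩ Jamal ∩ Elena: 14:00–16:00, 16:30–18:00.
Windows ≥ 90 min: 14:00–16:00, 16:30–18:00.
Earliest such window starts at 14:00.

14:00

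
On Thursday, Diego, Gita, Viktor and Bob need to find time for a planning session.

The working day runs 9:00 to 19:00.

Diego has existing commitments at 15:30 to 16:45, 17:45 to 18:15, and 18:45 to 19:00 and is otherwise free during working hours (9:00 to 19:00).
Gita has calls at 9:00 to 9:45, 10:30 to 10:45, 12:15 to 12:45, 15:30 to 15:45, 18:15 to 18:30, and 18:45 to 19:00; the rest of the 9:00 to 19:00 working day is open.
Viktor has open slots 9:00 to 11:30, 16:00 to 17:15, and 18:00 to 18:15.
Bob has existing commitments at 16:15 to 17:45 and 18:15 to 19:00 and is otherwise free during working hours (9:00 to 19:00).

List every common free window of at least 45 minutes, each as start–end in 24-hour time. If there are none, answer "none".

Diego free within 09:00–19:00: 09:00–15:30, 16:45–17:45, 18:15–18:45.
Gita free within 09:00–19:00: 09:45–10:30, 10:45–12:15, 12:45–15:30, 15:45–18:15, 18:30–18:45.
Bob free within 09:00–19:00: 09:00–16:15, 17:45–18:15.
Diego ∩ Gita: 09:45–10:30, 10:45–12:15, 12:45–15:30, 16:45–17:45, 18:30–18:45.
Diego ∩ Gita ∩ Viktor: 09:45–10:30, 10:45–11:30, 16:45–17:15.
Diego ∩ Gita ∩ Viktor ∩ Bob: 09:45–10:30, 10:45–11:30.
Windows ≥ 45 min: 09:45–10:30, 10:45–11:30.

09:45–10:30, 10:45–11:30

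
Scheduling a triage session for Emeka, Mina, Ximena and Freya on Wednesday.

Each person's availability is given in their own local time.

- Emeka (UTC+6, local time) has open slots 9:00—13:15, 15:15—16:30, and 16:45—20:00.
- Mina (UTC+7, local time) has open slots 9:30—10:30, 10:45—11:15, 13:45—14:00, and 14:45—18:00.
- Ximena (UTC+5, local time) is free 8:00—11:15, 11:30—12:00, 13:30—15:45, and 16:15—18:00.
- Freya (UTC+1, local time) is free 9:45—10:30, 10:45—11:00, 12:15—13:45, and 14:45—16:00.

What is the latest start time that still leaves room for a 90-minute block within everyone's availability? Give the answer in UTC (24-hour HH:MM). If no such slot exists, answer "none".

Emeka → UTC: 03:00–07:15, 09:15–10:30, 10:45–14:00.
Mina → UTC: 02:30–03:30, 03:45–04:15, 06:45–07:00, 07:45–11:00.
Ximena → UTC: 03:00–06:15, 06:30–07:00, 08:30–10:45, 11:15–13:00.
Freya → UTC: 08:45–09:30, 09:45–10:00, 11:15–12:45, 13:45–15:00.
Emeka ∩ Mina: 03:00–03:30, 03:45–04:15, 06:45–07:00, 09:15–10:30, 10:45–11:00.
Emeka ∩ Mina ∩ Ximena: 03:00–03:30, 03:45–04:15, 06:45–07:00, 09:15–10:30.
Emeka ∩ Mina ∩ Ximena ∩ Freya: 09:15–09:30, 09:45–10:00.
Windows ≥ 90 min: (none).

none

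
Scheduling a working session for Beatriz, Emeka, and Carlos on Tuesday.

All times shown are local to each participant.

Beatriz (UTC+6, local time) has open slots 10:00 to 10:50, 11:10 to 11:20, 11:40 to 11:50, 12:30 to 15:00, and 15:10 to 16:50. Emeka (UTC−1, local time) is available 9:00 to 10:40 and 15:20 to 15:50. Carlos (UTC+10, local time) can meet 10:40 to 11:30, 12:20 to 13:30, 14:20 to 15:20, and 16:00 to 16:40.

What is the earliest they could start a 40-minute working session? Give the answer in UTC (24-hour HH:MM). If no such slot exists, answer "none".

none

Beatriz → UTC: 04:00–04:50, 05:10–05:20, 05:40–05:50, 06:30–09:00, 09:10–10:50.
Emeka → UTC: 10:00–11:40, 16:20–16:50.
Carlos → UTC: 00:40–01:30, 02:20–03:30, 04:20–05:20, 06:00–06:40.
Beatriz ∩ Emeka: 10:00–10:50.
Beatriz ∩ Emeka ∩ Carlos: (none).
Windows ≥ 40 min: (none).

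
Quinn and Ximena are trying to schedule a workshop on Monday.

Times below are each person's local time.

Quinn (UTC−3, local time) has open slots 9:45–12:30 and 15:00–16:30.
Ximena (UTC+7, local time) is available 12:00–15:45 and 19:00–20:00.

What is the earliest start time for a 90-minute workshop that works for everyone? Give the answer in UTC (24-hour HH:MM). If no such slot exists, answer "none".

none

Quinn → UTC: 12:45–15:30, 18:00–19:30.
Ximena → UTC: 05:00–08:45, 12:00–13:00.
Quinn ∩ Ximena: 12:45–13:00.
Windows ≥ 90 min: (none).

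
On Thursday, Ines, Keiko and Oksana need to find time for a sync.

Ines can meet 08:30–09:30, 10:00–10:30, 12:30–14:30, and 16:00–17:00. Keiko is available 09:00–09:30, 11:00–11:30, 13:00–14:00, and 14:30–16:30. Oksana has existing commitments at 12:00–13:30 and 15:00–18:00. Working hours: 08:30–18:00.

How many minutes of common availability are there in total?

Oksana free within 08:30–18:00: 08:30–12:00, 13:30–15:00.
Ines ∩ Keiko: 09:00–09:30, 13:00–14:00, 16:00–16:30.
Ines ∩ Keiko ∩ Oksana: 09:00–09:30, 13:30–14:00.
Total common minutes: 30 + 30 = 60.

60 minutes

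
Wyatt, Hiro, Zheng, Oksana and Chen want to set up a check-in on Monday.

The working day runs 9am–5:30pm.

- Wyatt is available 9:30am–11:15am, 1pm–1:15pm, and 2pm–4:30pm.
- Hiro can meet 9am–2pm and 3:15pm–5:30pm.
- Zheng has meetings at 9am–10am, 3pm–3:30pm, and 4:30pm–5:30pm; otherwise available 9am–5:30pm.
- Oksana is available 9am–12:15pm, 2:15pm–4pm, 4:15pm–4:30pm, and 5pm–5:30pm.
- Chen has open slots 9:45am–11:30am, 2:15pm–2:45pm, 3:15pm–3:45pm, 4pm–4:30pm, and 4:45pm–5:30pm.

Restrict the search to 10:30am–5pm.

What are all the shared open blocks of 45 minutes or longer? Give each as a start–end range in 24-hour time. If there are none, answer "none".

10:30–11:15

Zheng free within 09:00–17:30: 10:00–15:00, 15:30–16:30.
Wyatt ∩ Hiro: 09:30–11:15, 13:00–13:15, 15:15–16:30.
Wyatt ∩ Hiro ∩ Zheng: 10:00–11:15, 13:00–13:15, 15:30–16:30.
Wyatt ∩ Hiro ∩ Zheng ∩ Oksana: 10:00–11:15, 15:30–16:00, 16:15–16:30.
Wyatt ∩ Hiro ∩ Zheng ∩ Oksana ∩ Chen: 10:00–11:15, 15:30–15:45, 16:15–16:30.
Restricted to 10:30–17:00: 10:30–11:15, 15:30–15:45, 16:15–16:30.
Windows ≥ 45 min: 10:30–11:15.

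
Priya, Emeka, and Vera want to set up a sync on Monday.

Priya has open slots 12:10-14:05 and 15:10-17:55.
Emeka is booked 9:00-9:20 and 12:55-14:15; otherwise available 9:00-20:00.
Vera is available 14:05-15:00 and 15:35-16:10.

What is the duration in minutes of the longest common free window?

Emeka free within 09:00–20:00: 09:20–12:55, 14:15–20:00.
Priya ∩ Emeka: 12:10–12:55, 15:10–17:55.
Priya ∩ Emeka ∩ Vera: 15:35–16:10.
Single common window of 35 minutes.

35 minutes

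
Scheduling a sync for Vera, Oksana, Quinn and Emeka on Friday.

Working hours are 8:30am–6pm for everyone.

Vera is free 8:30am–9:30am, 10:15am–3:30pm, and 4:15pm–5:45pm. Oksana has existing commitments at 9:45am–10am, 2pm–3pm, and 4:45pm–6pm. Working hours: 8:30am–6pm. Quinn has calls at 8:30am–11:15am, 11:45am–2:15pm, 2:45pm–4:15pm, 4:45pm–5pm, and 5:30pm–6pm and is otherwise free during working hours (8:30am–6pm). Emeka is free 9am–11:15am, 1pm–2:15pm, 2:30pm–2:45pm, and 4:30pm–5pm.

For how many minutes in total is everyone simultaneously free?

Oksana free within 08:30–18:00: 08:30–09:45, 10:00–14:00, 15:00–16:45.
Quinn free within 08:30–18:00: 11:15–11:45, 14:15–14:45, 16:15–16:45, 17:00–17:30.
Vera ∩ Oksana: 08:30–09:30, 10:15–14:00, 15:00–15:30, 16:15–16:45.
Vera ∩ Oksana ∩ Quinn: 11:15–11:45, 16:15–16:45.
Vera ∩ Oksana ∩ Quinn ∩ Emeka: 16:30–16:45.
Total common minutes: 15.

15 minutes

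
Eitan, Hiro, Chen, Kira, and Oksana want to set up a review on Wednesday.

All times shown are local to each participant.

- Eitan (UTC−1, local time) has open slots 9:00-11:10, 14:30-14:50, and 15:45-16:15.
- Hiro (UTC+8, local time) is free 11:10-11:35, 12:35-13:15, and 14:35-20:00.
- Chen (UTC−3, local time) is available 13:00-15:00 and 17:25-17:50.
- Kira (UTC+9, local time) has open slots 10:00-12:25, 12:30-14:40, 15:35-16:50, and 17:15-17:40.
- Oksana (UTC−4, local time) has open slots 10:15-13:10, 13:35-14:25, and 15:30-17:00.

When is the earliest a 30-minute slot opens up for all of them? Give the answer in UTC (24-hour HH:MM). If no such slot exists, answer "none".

Eitan → UTC: 10:00–12:10, 15:30–15:50, 16:45–17:15.
Hiro → UTC: 03:10–03:35, 04:35–05:15, 06:35–12:00.
Chen → UTC: 16:00–18:00, 20:25–20:50.
Kira → UTC: 01:00–03:25, 03:30–05:40, 06:35–07:50, 08:15–08:40.
Oksana → UTC: 14:15–17:10, 17:35–18:25, 19:30–21:00.
Eitan ∩ Hiro: 10:00–12:00.
Eitan ∩ Hiro ∩ Chen: (none).
Eitan ∩ Hiro ∩ Chen ∩ Kira: (none).
Eitan ∩ Hiro ∩ Chen ∩ Kira ∩ Oksana: (none).
Windows ≥ 30 min: (none).

none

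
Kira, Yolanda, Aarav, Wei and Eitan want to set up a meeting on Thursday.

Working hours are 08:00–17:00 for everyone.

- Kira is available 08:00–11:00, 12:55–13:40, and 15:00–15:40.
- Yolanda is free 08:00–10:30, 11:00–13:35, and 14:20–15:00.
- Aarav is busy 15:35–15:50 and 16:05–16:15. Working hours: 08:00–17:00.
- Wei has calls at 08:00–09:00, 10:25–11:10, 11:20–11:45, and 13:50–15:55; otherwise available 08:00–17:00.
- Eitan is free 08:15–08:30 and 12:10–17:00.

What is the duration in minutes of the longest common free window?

Aarav free within 08:00–17:00: 08:00–15:35, 15:50–16:05, 16:15–17:00.
Wei free within 08:00–17:00: 09:00–10:25, 11:10–11:20, 11:45–13:50, 15:55–17:00.
Kira ∩ Yolanda: 08:00–10:30, 12:55–13:35.
Kira ∩ Yolanda ∩ Aarav: 08:00–10:30, 12:55–13:35.
Kira ∩ Yolanda ∩ Aarav ∩ Wei: 09:00–10:25, 12:55–13:35.
Kira ∩ Yolanda ∩ Aarav ∩ Wei ∩ Eitan: 12:55–13:35.
Single common window of 40 minutes.

40 minutes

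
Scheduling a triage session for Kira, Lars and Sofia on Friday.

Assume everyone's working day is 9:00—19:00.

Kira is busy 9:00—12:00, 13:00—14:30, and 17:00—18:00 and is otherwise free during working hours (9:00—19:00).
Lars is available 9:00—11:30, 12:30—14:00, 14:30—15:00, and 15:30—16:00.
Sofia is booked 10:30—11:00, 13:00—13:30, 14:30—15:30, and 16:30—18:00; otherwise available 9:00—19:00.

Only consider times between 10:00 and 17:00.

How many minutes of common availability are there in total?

Kira free within 09:00–19:00: 12:00–13:00, 14:30–17:00, 18:00–19:00.
Sofia free within 09:00–19:00: 09:00–10:30, 11:00–13:00, 13:30–14:30, 15:30–16:30, 18:00–19:00.
Kira ∩ Lars: 12:30–13:00, 14:30–15:00, 15:30–16:00.
Kira ∩ Lars ∩ Sofia: 12:30–13:00, 15:30–16:00.
Restricted to 10:00–17:00: 12:30–13:00, 15:30–16:00.
Total common minutes: 30 + 30 = 60.

60 minutes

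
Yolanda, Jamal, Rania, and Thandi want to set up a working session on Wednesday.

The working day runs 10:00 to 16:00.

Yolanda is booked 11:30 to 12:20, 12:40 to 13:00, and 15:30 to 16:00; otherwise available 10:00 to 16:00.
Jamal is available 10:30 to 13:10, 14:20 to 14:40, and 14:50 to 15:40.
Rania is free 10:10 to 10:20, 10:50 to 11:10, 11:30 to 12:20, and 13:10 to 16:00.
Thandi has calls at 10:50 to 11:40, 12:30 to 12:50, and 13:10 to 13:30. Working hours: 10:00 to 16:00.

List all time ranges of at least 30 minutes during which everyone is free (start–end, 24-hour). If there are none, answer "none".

Yolanda free within 10:00–16:00: 10:00–11:30, 12:20–12:40, 13:00–15:30.
Thandi free within 10:00–16:00: 10:00–10:50, 11:40–12:30, 12:50–13:10, 13:30–16:00.
Yolanda ∩ Jamal: 10:30–11:30, 12:20–12:40, 13:00–13:10, 14:20–14:40, 14:50–15:30.
Yolanda ∩ Jamal ∩ Rania: 10:50–11:10, 14:20–14:40, 14:50–15:30.
Yolanda ∩ Jamal ∩ Rania ∩ Thandi: 14:20–14:40, 14:50–15:30.
Windows ≥ 30 min: 14:50–15:30.

14:50–15:30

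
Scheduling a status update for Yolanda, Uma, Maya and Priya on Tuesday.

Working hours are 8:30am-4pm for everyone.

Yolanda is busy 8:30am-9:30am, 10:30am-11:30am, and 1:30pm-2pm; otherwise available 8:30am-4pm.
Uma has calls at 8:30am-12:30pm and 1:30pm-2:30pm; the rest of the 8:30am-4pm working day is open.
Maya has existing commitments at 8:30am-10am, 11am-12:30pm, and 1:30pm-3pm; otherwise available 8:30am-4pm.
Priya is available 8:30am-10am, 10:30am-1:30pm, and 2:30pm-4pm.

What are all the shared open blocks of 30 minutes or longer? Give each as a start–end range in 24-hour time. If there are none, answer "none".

12:30–13:30, 15:00–16:00

Yolanda free within 08:30–16:00: 09:30–10:30, 11:30–13:30, 14:00–16:00.
Uma free within 08:30–16:00: 12:30–13:30, 14:30–16:00.
Maya free within 08:30–16:00: 10:00–11:00, 12:30–13:30, 15:00–16:00.
Yolanda ∩ Uma: 12:30–13:30, 14:30–16:00.
Yolanda ∩ Uma ∩ Maya: 12:30–13:30, 15:00–16:00.
Yolanda ∩ Uma ∩ Maya ∩ Priya: 12:30–13:30, 15:00–16:00.
Windows ≥ 30 min: 12:30–13:30, 15:00–16:00.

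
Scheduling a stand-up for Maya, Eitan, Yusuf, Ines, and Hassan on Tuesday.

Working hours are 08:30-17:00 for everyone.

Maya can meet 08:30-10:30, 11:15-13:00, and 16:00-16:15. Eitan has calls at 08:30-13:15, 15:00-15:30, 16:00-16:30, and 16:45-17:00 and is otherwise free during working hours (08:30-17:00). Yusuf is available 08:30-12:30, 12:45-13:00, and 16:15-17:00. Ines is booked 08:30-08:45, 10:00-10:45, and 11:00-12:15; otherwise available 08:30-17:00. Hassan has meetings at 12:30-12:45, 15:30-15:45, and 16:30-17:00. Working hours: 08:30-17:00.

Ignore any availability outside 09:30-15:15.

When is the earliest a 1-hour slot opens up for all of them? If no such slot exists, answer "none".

none

Eitan free within 08:30–17:00: 13:15–15:00, 15:30–16:00, 16:30–16:45.
Ines free within 08:30–17:00: 08:45–10:00, 10:45–11:00, 12:15–17:00.
Hassan free within 08:30–17:00: 08:30–12:30, 12:45–15:30, 15:45–16:30.
Maya ∩ Eitan: (none).
Maya ∩ Eitan ∩ Yusuf: (none).
Maya ∩ Eitan ∩ Yusuf ∩ Ines: (none).
Maya ∩ Eitan ∩ Yusuf ∩ Ines ∩ Hassan: (none).
Restricted to 09:30–15:15: (none).
Windows ≥ 60 min: (none).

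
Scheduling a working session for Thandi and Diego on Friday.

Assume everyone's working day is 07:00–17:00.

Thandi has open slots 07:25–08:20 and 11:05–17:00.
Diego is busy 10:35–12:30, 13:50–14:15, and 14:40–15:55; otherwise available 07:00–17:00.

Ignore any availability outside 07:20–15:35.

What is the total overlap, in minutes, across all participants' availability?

160 minutes

Diego free within 07:00–17:00: 07:00–10:35, 12:30–13:50, 14:15–14:40, 15:55–17:00.
Thandi ∩ Diego: 07:25–08:20, 12:30–13:50, 14:15–14:40, 15:55–17:00.
Restricted to 07:20–15:35: 07:25–08:20, 12:30–13:50, 14:15–14:40.
Total common minutes: 55 + 80 + 25 = 160.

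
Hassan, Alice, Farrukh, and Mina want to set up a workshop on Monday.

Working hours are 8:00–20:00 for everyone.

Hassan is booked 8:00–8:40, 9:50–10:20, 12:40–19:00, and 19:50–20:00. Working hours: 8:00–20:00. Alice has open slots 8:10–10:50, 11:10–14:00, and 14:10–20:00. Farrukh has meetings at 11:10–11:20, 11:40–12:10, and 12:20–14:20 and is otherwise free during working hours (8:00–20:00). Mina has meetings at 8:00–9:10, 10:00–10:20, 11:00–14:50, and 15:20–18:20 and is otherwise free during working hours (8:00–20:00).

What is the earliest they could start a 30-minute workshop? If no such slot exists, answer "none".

Hassan free within 08:00–20:00: 08:40–09:50, 10:20–12:40, 19:00–19:50.
Farrukh free within 08:00–20:00: 08:00–11:10, 11:20–11:40, 12:10–12:20, 14:20–20:00.
Mina free within 08:00–20:00: 09:10–10:00, 10:20–11:00, 14:50–15:20, 18:20–20:00.
Hassan ∩ Alice: 08:40–09:50, 10:20–10:50, 11:10–12:40, 19:00–19:50.
Hassan ∩ Alice ∩ Farrukh: 08:40–09:50, 10:20–10:50, 11:20–11:40, 12:10–12:20, 19:00–19:50.
Hassan ∩ Alice ∩ Farrukh ∩ Mina: 09:10–09:50, 10:20–10:50, 19:00–19:50.
Windows ≥ 30 min: 09:10–09:50, 10:20–10:50, 19:00–19:50.
Earliest such window starts at 09:10.

09:10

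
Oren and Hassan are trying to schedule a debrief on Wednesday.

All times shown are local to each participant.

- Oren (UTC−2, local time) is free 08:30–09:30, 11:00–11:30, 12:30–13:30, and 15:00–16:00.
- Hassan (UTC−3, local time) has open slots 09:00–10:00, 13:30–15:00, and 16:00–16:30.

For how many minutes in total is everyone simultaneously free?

60 minutes

Oren → UTC: 10:30–11:30, 13:00–13:30, 14:30–15:30, 17:00–18:00.
Hassan → UTC: 12:00–13:00, 16:30–18:00, 19:00–19:30.
Oren ∩ Hassan: 17:00–18:00.
Total common minutes: 60.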